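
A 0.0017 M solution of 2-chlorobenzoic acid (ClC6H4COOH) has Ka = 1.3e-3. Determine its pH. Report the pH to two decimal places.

ClC6H4COOH ⇌ ClC6H4COO- + H+
Ka = [H+]²/(0.0017 − [H+]) = 1.3 × 10^-3
Here C₀/Ka ≈ 1.31, so the small-[H+] approximation fails. Use the quadratic:
[H+] = (−Ka + √(Ka² + 4·Ka·C₀))/2 = 9.72 × 10^-4 M
pH = −log[H+] = −log(9.72 × 10^-4) = 3.01

pH = 3.01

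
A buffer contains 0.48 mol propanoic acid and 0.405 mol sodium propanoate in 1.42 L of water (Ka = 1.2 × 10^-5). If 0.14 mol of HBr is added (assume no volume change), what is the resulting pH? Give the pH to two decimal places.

After neutralization: n(CH3CH2COOH) = 0.62 mol, n(CH3CH2COO-) = 0.265 mol.
pKa = −log(1.2 × 10^-5) = 4.921
Henderson–Hasselbalch with mole ratio 0.265/0.62: pH = 4.921 + (-0.369)

pH = 4.55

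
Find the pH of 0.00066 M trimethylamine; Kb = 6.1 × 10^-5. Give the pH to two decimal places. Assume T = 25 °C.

pH = 10.24

(CH3)3N + H2O ⇌ (CH3)3NH+ + OH-
From the ICE table, Kb = [OH-]²/(0.00066 − [OH-]) = 6.1 × 10^-5.
The 5% rule fails; solving [OH-]² + Kb·[OH-] − Kb·C₀ = 0 exactly:
[OH-] = (−Kb + √(Kb² + 4·Kb·C₀))/2 = 1.72 × 10^-4 M
pOH = −log(1.72 × 10^-4) = 3.76; pH = 14.00 − 3.76 = 10.24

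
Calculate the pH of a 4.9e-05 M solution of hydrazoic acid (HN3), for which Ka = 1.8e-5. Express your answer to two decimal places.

HN3 ⇌ N3- + H+
Ka = [H+]²/(4.9e-05 − [H+]) = 1.8 × 10^-5
[H+] is not negligible relative to C₀; solve [H+]² + 1.8e-05·[H+] − 8.82e-10 = 0.
[H+] = (−Ka + √(Ka² + 4·Ka·C₀))/2 = 2.20 × 10^-5 M
pH = −log[H+] = −log(2.20 × 10^-5) = 4.66

pH = 4.66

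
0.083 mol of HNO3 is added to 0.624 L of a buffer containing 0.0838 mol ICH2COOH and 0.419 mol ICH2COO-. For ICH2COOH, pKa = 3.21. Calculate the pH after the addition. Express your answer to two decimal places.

After neutralization: n(ICH2COOH) = 0.167 mol, n(ICH2COO-) = 0.336 mol.
pH = pKa + log([A⁻]/[HA]) = 3.21 + log(0.336/0.167) = 3.21 +0.304

pH = 3.51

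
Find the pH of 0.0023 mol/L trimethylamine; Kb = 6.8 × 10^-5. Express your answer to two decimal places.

(CH3)3N + H2O ⇌ (CH3)3NH+ + OH-
From the ICE table, Kb = [OH-]²/(0.0023 − [OH-]) = 6.8 × 10^-5.
The 5% rule fails; solving [OH-]² + Kb·[OH-] − Kb·C₀ = 0 exactly:
[OH-] = (−Kb + √(Kb² + 4·Kb·C₀))/2 = 3.63 × 10^-4 M
pOH = −log(3.63 × 10^-4) = 3.44; pH = 14.00 − 3.44 = 10.56

pH = 10.56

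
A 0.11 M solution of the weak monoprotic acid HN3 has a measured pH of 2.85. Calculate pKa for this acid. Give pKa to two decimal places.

[H+] = 10^(-2.85) = 1.41 × 10^-3 M
At equilibrium [HA] = 0.11 − 1.41 × 10^-3 = 1.09 × 10^-1 M
Ka = [H+][A-]/[HA] = (1.41 × 10^-3)² / 1.09 × 10^-1 = 1.82 × 10^-5
pKa = -log(1.82 × 10^-5) = 4.74

pKa = 4.74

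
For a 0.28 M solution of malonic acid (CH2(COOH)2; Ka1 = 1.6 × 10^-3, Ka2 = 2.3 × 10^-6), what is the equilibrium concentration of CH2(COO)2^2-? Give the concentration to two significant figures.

2.3 × 10^-6 M

First ionization gives [H+] ≈ [CH2(COOH)COO-] = 2.04 × 10^-2 M.
Second step: Ka2 = [H+][CH2(COO)2^2-]/[CH2(COOH)COO-] ≈ [CH2(COO)2^2-] (since [H+] ≈ [CH2(COOH)COO-]).
So [CH2(COO)2^2-] ≈ Ka2.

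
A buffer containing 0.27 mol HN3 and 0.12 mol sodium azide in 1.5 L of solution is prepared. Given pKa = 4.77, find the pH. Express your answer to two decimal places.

pH = 4.42

Henderson–Hasselbalch: pH = pKa + log([N3-]/[HN3]) = 4.77 + log(0.12/0.27)
pH = 4.77 + (-0.352) = 4.42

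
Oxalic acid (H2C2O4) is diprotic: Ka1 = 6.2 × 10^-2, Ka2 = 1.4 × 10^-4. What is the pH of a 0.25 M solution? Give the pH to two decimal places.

Ka1 ≫ Ka2, so treat the first dissociation as the only significant source of H+.
Ka1 = x²/(0.25 − x) = 6.2 × 10^-2
Solving the quadratic: x = (−Ka1 + √(Ka1² + 4·Ka1·C₀))/2 = 9.73 × 10^-2 M
pH = −log(9.73 × 10^-2) = 1.01

pH = 1.01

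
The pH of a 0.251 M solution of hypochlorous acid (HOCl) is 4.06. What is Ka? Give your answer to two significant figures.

[H+] = 10^(-4.06) = 8.71 × 10^-5 M
At equilibrium [HA] = 0.251 − 8.71 × 10^-5 = 2.51 × 10^-1 M
Ka = [H+][A-]/[HA] = (8.71 × 10^-5)² / 2.51 × 10^-1 = 3.0 × 10^-8

Ka = 3.0 × 10^-8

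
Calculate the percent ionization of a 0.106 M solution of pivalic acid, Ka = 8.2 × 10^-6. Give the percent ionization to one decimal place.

(CH3)3CCOOH ⇌ (CH3)3CCOO- + H+; let x = [H+] at equilibrium.
x ≈ √(Ka·C₀) = √(8.2 × 10^-6 × 0.106) = 9.32 × 10^-4 M
% ionization = x/C₀ × 100% = 9.32 × 10^-4/0.106 × 100% = 0.9%

0.9%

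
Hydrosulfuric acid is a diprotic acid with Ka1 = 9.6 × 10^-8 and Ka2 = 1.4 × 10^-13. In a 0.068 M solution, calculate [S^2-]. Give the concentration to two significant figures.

1.4 × 10^-13 M

First ionization gives [H+] ≈ [HS-] = 8.08 × 10^-5 M.
Second step: Ka2 = [H+][S^2-]/[HS-] ≈ [S^2-] (since [H+] ≈ [HS-]).
So [S^2-] ≈ Ka2.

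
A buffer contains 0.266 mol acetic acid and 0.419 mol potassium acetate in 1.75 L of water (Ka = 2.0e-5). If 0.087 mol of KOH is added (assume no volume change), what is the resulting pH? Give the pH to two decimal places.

pH = 5.15

OH- converts CH3COOH to CH3COO-: CH3COOH → 0.179 mol, CH3COO- → 0.506 mol.
pKa = −log(2.0 × 10^-5) = 4.699
pH = pKa + log([A⁻]/[HA]) = 4.699 + log(0.506/0.179) = 4.699 +0.451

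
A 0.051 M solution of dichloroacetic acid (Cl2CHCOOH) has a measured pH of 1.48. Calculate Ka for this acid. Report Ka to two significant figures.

[H+] = 10^(-1.48) = 3.31 × 10^-2 M
At equilibrium [HA] = 0.051 − 3.31 × 10^-2 = 1.79 × 10^-2 M
Ka = [H+][A-]/[HA] = (3.31 × 10^-2)² / 1.79 × 10^-2 = 6.1 × 10^-2

Ka = 6.1 × 10^-2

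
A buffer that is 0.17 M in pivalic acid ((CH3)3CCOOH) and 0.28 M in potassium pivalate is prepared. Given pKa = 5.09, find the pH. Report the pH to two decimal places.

pH = 5.31

Henderson–Hasselbalch: pH = pKa + log([(CH3)3CCOO-]/[(CH3)3CCOOH]) = 5.09 + log(0.28/0.17)
pH = 5.09 + (+0.217) = 5.31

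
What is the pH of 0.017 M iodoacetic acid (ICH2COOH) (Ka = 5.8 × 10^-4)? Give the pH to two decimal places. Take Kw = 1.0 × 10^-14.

pH = 2.54

ICH2COOH ⇌ ICH2COO- + H+
Ka = x²/(0.017 − x) = 5.8 × 10^-4
Here C₀/Ka ≈ 29.3, so the small-x approximation fails. Use the quadratic:
x = (−Ka + √(Ka² + 4·Ka·C₀))/2 = 2.86 × 10^-3 M
pH = −log[H+] = −log(2.86 × 10^-3) = 2.54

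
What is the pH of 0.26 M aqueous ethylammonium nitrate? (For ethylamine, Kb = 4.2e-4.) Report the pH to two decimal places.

C2H5NH3+ is the conjugate acid of the weak base C2H5NH2.
Ka = Kw/Kb = 1.0×10^-14 / 4.2 × 10^-4 = 2.38 × 10^-11
Ka = [H+]²/(0.26 − [H+]) = 2.38 × 10^-11
Assume [H+] ≪ 0.26: [H+] ≈ √(2.38 × 10^-11 × 0.26) = 2.49 × 10^-6 M
Check: 0.00096% ionized — well under 5%, approximation valid.
pH = −log[H+] = −log(2.49 × 10^-6) = 5.60

pH = 5.60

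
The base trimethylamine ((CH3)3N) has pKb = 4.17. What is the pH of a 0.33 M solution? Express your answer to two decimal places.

(CH3)3N + H2O ⇌ (CH3)3NH+ + OH-
Kb = 10^(−4.17) = 6.76 × 10^-5
From the ICE table, Kb = [OH-]²/(0.33 − [OH-]) = 6.76 × 10^-5.
Since Kb ≪ C₀, [OH-] ≈ √(Kb·C₀) = 4.72 × 10^-3 M.
Check: 1.4% ionized — well under 5%, approximation valid.
pOH = 2.33, so pH = 14.00 − pOH = 11.67

pH = 11.67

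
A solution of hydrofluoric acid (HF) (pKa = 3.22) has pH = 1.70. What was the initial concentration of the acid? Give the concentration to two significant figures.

C₀ = 6.8 × 10^-1 M

[H+] = 10^(-1.70) = 2.00 × 10^-2 M = x
Ka = 10^(−3.22) = 6.03 × 10^-4
Ka = x²/(C₀ − x) ⇒ C₀ = x + x²/Ka
C₀ = 2.00 × 10^-2 + (2.00 × 10^-2)²/(6.03 × 10^-4) = 6.83 × 10^-1 M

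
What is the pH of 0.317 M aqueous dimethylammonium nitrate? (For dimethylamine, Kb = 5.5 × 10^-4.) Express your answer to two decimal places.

(CH3)2NH2+ is the conjugate acid of the weak base (CH3)2NH.
Ka = Kw/Kb = 1.0×10^-14 / 5.5 × 10^-4 = 1.82 × 10^-11
Ka = [H+]²/(0.317 − [H+]) = 1.82 × 10^-11
Neglecting [H+] in the denominator: [H+] = √(1.82 × 10^-11 × 0.317) = 2.40 × 10^-6 M
([H+]/C₀ = 0.00076% < 5%, so the approximation holds.)
pH = −log[H+] = −log(2.40 × 10^-6) = 5.62

pH = 5.62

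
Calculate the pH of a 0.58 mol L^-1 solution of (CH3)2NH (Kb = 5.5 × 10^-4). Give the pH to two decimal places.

(CH3)2NH + H2O ⇌ (CH3)2NH2+ + OH-
From the ICE table, Kb = [OH-]²/(0.58 − [OH-]) = 5.5 × 10^-4.
Since Kb ≪ C₀, [OH-] ≈ √(Kb·C₀) = 1.79 × 10^-2 M.
pOH = 1.75, so pH = 14.00 − pOH = 12.25

pH = 12.25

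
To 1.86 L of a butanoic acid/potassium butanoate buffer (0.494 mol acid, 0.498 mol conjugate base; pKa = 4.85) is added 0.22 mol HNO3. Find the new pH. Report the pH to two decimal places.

Added H+ converts CH3(CH2)2COO- to CH3(CH2)2COOH: CH3(CH2)2COOH → 0.714 mol, CH3(CH2)2COO- → 0.278 mol.
Henderson–Hasselbalch with mole ratio 0.278/0.714: pH = 4.85 + (-0.410)

pH = 4.44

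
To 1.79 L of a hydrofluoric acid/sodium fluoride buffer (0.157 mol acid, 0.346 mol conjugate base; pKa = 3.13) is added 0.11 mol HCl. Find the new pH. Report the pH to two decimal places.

Added H+ converts F- to HF: HF → 0.267 mol, F- → 0.236 mol.
pH = pKa + log(n_F-/n_HF) = 3.13 + log(0.236/0.267) = 3.13 + (-0.054)

pH = 3.08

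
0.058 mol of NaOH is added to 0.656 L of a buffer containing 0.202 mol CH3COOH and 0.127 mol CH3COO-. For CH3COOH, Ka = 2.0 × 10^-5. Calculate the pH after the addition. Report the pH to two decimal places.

pH = 4.81

OH- converts CH3COOH to CH3COO-: CH3COOH → 0.144 mol, CH3COO- → 0.185 mol.
pKa = −log(2.0 × 10^-5) = 4.699
pH = pKa + log(n_CH3COO-/n_CH3COOH) = 4.699 + log(0.185/0.144) = 4.699 + (+0.109)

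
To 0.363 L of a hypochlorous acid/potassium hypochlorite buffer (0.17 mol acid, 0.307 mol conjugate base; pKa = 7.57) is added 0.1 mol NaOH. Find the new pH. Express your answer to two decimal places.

pH = 8.33

OH- converts HOCl to OCl-: HOCl → 0.07 mol, OCl- → 0.407 mol.
pH = pKa + log(n_OCl-/n_HOCl) = 7.57 + log(0.407/0.07) = 7.57 + (+0.764)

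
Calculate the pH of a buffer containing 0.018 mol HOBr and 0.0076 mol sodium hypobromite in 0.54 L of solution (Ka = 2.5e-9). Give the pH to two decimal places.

pH = 8.23

pKa = −log(2.5 × 10^-9) = 8.602
pH = pKa + log([A⁻]/[HA]) = 8.602 + log(0.0076/0.018)
pH = 8.602 + (-0.374) = 8.23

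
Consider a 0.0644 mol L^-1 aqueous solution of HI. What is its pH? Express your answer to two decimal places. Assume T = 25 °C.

HI is a strong acid and dissociates completely, so [H+] = 0.0644 M.
pH = -log(0.0644) = 1.19

pH = 1.19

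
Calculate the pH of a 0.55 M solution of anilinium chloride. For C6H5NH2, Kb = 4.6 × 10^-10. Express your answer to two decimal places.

pH = 2.46

C6H5NH3+ is the conjugate acid of the weak base C6H5NH2.
Ka = Kw/Kb = 1.0×10^-14 / 4.6 × 10^-10 = 2.17 × 10^-5
Ka = x²/(0.55 − x) = 2.17 × 10^-5
Since Ka ≪ C₀, x ≈ √(Ka·C₀) = 3.45 × 10^-3 M.
(x/C₀ = 0.63% < 5%, so the approximation holds.)
pH = −log[H+] = −log(3.45 × 10^-3) = 2.46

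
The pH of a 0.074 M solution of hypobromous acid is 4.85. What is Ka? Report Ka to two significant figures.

[H+] = 10^(-4.85) = 1.41 × 10^-5 M
At equilibrium [HA] = 0.074 − 1.41 × 10^-5 = 7.40 × 10^-2 M
Ka = [H+][A-]/[HA] = (1.41 × 10^-5)² / 7.40 × 10^-2 = 2.7 × 10^-9

Ka = 2.7 × 10^-9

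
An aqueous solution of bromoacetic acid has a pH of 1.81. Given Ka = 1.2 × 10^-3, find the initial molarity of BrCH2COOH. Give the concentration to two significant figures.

C₀ = 2.2 × 10^-1 M

[H+] = 10^(-1.81) = 1.55 × 10^-2 M = x
Ka = x²/(C₀ − x) ⇒ C₀ = x + x²/Ka
C₀ = 1.55 × 10^-2 + (1.55 × 10^-2)²/(1.2 × 10^-3) = 2.16 × 10^-1 M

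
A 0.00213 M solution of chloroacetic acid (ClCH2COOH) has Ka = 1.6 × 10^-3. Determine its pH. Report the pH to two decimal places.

ClCH2COOH ⇌ ClCH2COO- + H+
Let x = [H+] at equilibrium. Ka = x²/(0.00213 − x).
The 5% rule fails; solving x² + Ka·x − Ka·C₀ = 0 exactly:
x = (−Ka + √(Ka² + 4·Ka·C₀))/2 = 1.21 × 10^-3 M
pH = −log[H+] = −log(1.21 × 10^-3) = 2.92

pH = 2.92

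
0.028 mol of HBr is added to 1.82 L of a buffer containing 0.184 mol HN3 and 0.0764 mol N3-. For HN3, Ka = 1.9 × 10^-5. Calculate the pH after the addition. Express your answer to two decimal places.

pH = 4.08

After neutralization: n(HN3) = 0.212 mol, n(N3-) = 0.0484 mol.
pKa = −log(1.9 × 10^-5) = 4.721
pH = pKa + log(n_N3-/n_HN3) = 4.721 + log(0.0484/0.212) = 4.721 + (-0.641)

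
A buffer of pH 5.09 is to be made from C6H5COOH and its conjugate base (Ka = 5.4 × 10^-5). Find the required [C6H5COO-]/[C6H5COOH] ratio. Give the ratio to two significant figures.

ratio = 6.6

pKa = -log(5.4 × 10^-5) = 4.268
pH = pKa + log(r) ⇒ log(r) = 5.09 − 4.268 = +0.822
r = [C6H5COO-]/[C6H5COOH] = 10^(+0.822) = 6.64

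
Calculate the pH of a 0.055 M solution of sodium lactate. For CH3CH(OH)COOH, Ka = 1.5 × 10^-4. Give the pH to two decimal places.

CH3CH(OH)COO- is the conjugate base of the weak acid CH3CH(OH)COOH.
Kb = Kw/Ka = 1.0×10^-14 / 1.5 × 10^-4 = 6.67 × 10^-11
Kb = x²/(0.055 − x) = 6.67 × 10^-11
Assume x ≪ 0.055: x ≈ √(6.67 × 10^-11 × 0.055) = 1.92 × 10^-6 M
Check: 0.0035% ionized — well under 5%, approximation valid.
pOH = 5.72, so pH = 14.00 − pOH = 8.28

pH = 8.28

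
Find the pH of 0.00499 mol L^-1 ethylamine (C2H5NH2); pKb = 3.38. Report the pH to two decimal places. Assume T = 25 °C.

pH = 11.10

C2H5NH2 + H2O ⇌ C2H5NH3+ + OH-
Kb = 10^(−3.38) = 4.17 × 10^-4
From the ICE table, Kb = [OH-]²/(0.00499 − [OH-]) = 4.17 × 10^-4.
The 5% rule fails; solving [OH-]² + Kb·[OH-] − Kb·C₀ = 0 exactly:
[OH-] = (−Kb + √(Kb² + 4·Kb·C₀))/2 = 1.25 × 10^-3 M
pOH = −log(1.25 × 10^-3) = 2.90; pH = 14.00 − 2.90 = 11.10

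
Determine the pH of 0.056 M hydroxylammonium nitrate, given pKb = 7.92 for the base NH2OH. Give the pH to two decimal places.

NH3OH+ is the conjugate acid of the weak base NH2OH.
Kb = 10^(−7.92) = 1.20 × 10^-8
Ka = Kw/Kb = 1.0×10^-14 / 1.20 × 10^-8 = 8.33 × 10^-7
From the ICE table, Ka = [H+]²/(0.056 − [H+]) = 8.33 × 10^-7.
Since Ka ≪ C₀, [H+] ≈ √(Ka·C₀) = 2.16 × 10^-4 M.
Check: 0.39% ionized — well under 5%, approximation valid.
pH = −log[H+] = −log(2.16 × 10^-4) = 3.67

pH = 3.67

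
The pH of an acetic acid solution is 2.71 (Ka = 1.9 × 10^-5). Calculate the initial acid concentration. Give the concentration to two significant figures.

[H+] = 10^(-2.71) = 1.95 × 10^-3 M = x
Ka = x²/(C₀ − x) ⇒ C₀ = x + x²/Ka
C₀ = 1.95 × 10^-3 + (1.95 × 10^-3)²/(1.9 × 10^-5) = 2.02 × 10^-1 M

C₀ = 2.0 × 10^-1 M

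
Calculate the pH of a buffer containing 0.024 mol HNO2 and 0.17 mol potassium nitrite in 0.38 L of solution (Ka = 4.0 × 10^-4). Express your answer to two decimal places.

pH = 4.25

pKa = −log(4.0 × 10^-4) = 3.398
pH = pKa + log([A⁻]/[HA]) = 3.398 + log(0.17/0.024)
pH = 3.398 + (+0.850) = 4.25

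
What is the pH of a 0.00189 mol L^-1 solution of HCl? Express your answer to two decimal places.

pH = 2.72

HCl is a strong acid and dissociates completely, so [H+] = 0.00189 M.
pH = -log(0.00189) = 2.72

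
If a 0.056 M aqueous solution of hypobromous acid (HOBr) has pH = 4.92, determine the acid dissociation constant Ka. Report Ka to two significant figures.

Ka = 2.6 × 10^-9

[H+] = 10^(-4.92) = 1.20 × 10^-5 M
At equilibrium [HA] = 0.056 − 1.20 × 10^-5 = 5.60 × 10^-2 M
Ka = [H+][A-]/[HA] = (1.20 × 10^-5)² / 5.60 × 10^-2 = 2.6 × 10^-9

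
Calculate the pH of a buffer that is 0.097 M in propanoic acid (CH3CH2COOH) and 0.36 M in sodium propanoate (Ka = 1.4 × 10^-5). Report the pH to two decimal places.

pKa = −log(1.4 × 10^-5) = 4.854
Henderson–Hasselbalch: pH = pKa + log([CH3CH2COO-]/[CH3CH2COOH]) = 4.854 + log(0.36/0.097)
pH = 4.854 + (+0.570) = 5.42

pH = 5.42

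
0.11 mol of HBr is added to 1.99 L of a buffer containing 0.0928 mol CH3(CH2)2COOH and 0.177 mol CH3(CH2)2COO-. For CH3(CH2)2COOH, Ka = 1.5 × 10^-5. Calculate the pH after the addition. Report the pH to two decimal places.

pH = 4.34

Added H+ converts CH3(CH2)2COO- to CH3(CH2)2COOH: CH3(CH2)2COOH → 0.203 mol, CH3(CH2)2COO- → 0.067 mol.
pKa = −log(1.5 × 10^-5) = 4.824
pH = pKa + log([A⁻]/[HA]) = 4.824 + log(0.067/0.203) = 4.824 -0.481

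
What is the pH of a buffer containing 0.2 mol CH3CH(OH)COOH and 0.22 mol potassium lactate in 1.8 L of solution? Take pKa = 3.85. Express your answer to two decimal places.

pH = 3.89

Henderson–Hasselbalch: pH = pKa + log([CH3CH(OH)COO-]/[CH3CH(OH)COOH]) = 3.85 + log(0.22/0.2)
pH = 3.85 + (+0.041) = 3.89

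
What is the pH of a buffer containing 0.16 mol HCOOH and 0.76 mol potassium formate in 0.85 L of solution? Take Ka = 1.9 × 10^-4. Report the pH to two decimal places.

pH = 4.40

pKa = −log(1.9 × 10^-4) = 3.721
Using pH = pKa + log([base]/[acid]) with [base]/[acid] = 0.76/0.16:
pH = 3.721 + (+0.677) = 4.40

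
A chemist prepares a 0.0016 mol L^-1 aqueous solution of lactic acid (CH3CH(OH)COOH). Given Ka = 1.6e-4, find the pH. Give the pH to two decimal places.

pH = 3.36

CH3CH(OH)COOH ⇌ CH3CH(OH)COO- + H+
From the ICE table, Ka = [H+]²/(0.0016 − [H+]) = 1.6 × 10^-4.
[H+] is not negligible relative to C₀; solve [H+]² + 0.00016·[H+] − 2.56e-07 = 0.
[H+] = [−0.00016 + √(0.00016² + 1.02e-06)]/2 = 4.32 × 10^-4 M
pH = −log[H+] = −log(4.32 × 10^-4) = 3.36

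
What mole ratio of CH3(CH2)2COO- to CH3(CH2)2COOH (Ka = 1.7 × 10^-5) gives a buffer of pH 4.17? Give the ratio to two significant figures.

pKa = -log(1.7 × 10^-5) = 4.770
pH = pKa + log(r) ⇒ log(r) = 4.17 − 4.770 = -0.600
r = [CH3(CH2)2COO-]/[CH3(CH2)2COOH] = 10^(-0.600) = 0.251

ratio = 0.25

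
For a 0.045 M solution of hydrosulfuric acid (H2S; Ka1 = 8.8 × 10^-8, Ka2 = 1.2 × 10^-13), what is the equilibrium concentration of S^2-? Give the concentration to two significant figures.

First ionization gives [H+] ≈ [HS-] = 6.29 × 10^-5 M.
Second step: Ka2 = [H+][S^2-]/[HS-] ≈ [S^2-] (since [H+] ≈ [HS-]).
So [S^2-] ≈ Ka2.

1.2 × 10^-13 M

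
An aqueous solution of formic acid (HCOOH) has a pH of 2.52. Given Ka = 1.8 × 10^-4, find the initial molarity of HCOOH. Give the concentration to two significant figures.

C₀ = 5.4 × 10^-2 M

[H+] = 10^(-2.52) = 3.02 × 10^-3 M = x
Ka = x²/(C₀ − x) ⇒ C₀ = x + x²/Ka
C₀ = 3.02 × 10^-3 + (3.02 × 10^-3)²/(1.8 × 10^-4) = 5.37 × 10^-2 M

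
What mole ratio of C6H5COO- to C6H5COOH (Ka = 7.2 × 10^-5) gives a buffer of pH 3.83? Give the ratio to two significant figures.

pKa = -log(7.2 × 10^-5) = 4.143
pH = pKa + log(r) ⇒ log(r) = 3.83 − 4.143 = -0.313
r = [C6H5COO-]/[C6H5COOH] = 10^(-0.313) = 0.486

ratio = 0.49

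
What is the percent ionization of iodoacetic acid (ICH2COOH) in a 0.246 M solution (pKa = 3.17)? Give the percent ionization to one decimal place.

5.1%

ICH2COOH ⇌ ICH2COO- + H+; let x = [H+] at equilibrium.
Ka = 10^(−3.17) = 6.76 × 10^-4
Solve x² + 0.000676x − 0.000166 = 0 → x = 1.26 × 10^-2 M
Fraction ionized = 1.26 × 10^-2 / 0.246 = 0.0512 → 5.1%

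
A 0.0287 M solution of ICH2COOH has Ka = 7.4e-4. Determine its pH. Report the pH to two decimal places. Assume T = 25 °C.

ICH2COOH ⇌ ICH2COO- + H+
From the ICE table, Ka = x²/(0.0287 − x) = 7.4 × 10^-4.
Here C₀/Ka ≈ 38.8, so the small-x approximation fails. Use the quadratic:
x = (−Ka + √(Ka² + 4·Ka·C₀))/2 = 4.25 × 10^-3 M
pH = −log(4.25 × 10^-3) = 2.37

pH = 2.37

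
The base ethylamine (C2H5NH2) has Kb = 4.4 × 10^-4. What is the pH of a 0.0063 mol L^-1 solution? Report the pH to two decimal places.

C2H5NH2 + H2O ⇌ C2H5NH3+ + OH-
From the ICE table, Kb = x²/(0.0063 − x) = 4.4 × 10^-4.
x is not negligible relative to C₀; solve x² + 0.00044·x − 2.77e-06 = 0.
x = (−Kb + √(Kb² + 4·Kb·C₀))/2 = 1.46 × 10^-3 M
pOH = 2.84, so pH = 14.00 − pOH = 11.16

pH = 11.16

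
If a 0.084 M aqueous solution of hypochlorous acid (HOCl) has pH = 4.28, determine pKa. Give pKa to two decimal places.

[H+] = 10^(-4.28) = 5.25 × 10^-5 M
At equilibrium [HA] = 0.084 − 5.25 × 10^-5 = 8.39 × 10^-2 M
Ka = [H+][A-]/[HA] = (5.25 × 10^-5)² / 8.39 × 10^-2 = 3.29 × 10^-8
pKa = -log(3.29 × 10^-8) = 7.48

pKa = 7.48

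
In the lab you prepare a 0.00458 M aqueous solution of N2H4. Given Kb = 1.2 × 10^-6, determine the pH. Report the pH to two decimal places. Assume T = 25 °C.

pH = 9.87

N2H4 + H2O ⇌ N2H5+ + OH-
From the ICE table, Kb = x²/(0.00458 − x) = 1.2 × 10^-6.
Since Kb ≪ C₀, x ≈ √(Kb·C₀) = 7.41 × 10^-5 M.
(x/C₀ = 1.6% < 5%, so the approximation holds.)
pOH = 4.13, so pH = 14.00 − pOH = 9.87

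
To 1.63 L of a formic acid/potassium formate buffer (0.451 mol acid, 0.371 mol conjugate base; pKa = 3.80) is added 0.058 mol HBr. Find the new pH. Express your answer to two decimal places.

pH = 3.59

After neutralization: n(HCOOH) = 0.509 mol, n(HCOO-) = 0.313 mol.
pH = pKa + log([A⁻]/[HA]) = 3.80 + log(0.313/0.509) = 3.80 -0.211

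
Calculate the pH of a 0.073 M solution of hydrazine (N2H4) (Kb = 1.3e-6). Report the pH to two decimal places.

N2H4 + H2O ⇌ N2H5+ + OH-
Let x = [OH-] at equilibrium. Kb = x²/(0.073 − x).
Since Kb ≪ C₀, x ≈ √(Kb·C₀) = 3.08 × 10^-4 M.
pOH = −log(3.08 × 10^-4) = 3.51; pH = 14.00 − 3.51 = 10.49

pH = 10.49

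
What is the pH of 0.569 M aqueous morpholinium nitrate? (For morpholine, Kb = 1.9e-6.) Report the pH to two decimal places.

C4H8ONH2+ is the conjugate acid of the weak base C4H8ONH.
Ka = Kw/Kb = 1.0×10^-14 / 1.9 × 10^-6 = 5.26 × 10^-9
Ka = [H+]²/(0.569 − [H+]) = 5.26 × 10^-9
Since Ka ≪ C₀, [H+] ≈ √(Ka·C₀) = 5.47 × 10^-5 M.
Check: 0.0096% ionized — well under 5%, approximation valid.
pH = −log[H+] = −log(5.47 × 10^-5) = 4.26

pH = 4.26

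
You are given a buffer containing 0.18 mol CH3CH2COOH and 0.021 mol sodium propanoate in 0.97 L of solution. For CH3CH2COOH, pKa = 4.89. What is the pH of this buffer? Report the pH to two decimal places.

pH = pKa + log([A⁻]/[HA]) = 4.89 + log(0.021/0.18)
pH = 4.89 + (-0.933) = 3.96

pH = 3.96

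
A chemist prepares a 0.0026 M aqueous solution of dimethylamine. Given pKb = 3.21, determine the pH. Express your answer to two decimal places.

(CH3)2NH + H2O ⇌ (CH3)2NH2+ + OH-
Kb = 10^(−3.21) = 6.17 × 10^-4
From the ICE table, Kb = [OH-]²/(0.0026 − [OH-]) = 6.17 × 10^-4.
Here C₀/Kb ≈ 4.21, so the small-[OH-] approximation fails. Use the quadratic:
[OH-] = (−Kb + √(Kb² + 4·Kb·C₀))/2 = 9.95 × 10^-4 M
pOH = −log(9.95 × 10^-4) = 3.00; pH = 14.00 − 3.00 = 11.00

pH = 11.00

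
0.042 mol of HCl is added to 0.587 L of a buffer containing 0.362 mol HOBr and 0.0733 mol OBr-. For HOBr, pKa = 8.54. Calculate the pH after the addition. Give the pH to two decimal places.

pH = 7.43

Added H+ converts OBr- to HOBr: HOBr → 0.404 mol, OBr- → 0.0313 mol.
pH = pKa + log([A⁻]/[HA]) = 8.54 + log(0.0313/0.404) = 8.54 -1.111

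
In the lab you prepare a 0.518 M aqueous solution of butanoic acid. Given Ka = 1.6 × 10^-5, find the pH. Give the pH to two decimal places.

CH3(CH2)2COOH ⇌ CH3(CH2)2COO- + H+
From the ICE table, Ka = [H+]²/(0.518 − [H+]) = 1.6 × 10^-5.
Assume [H+] ≪ 0.518: [H+] ≈ √(1.6 × 10^-5 × 0.518) = 2.88 × 10^-3 M
pH = −log[H+] = −log(2.88 × 10^-3) = 2.54

pH = 2.54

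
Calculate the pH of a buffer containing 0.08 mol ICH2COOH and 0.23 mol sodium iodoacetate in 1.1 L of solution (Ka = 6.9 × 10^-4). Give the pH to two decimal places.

pH = 3.62

pKa = −log(6.9 × 10^-4) = 3.161
Henderson–Hasselbalch: pH = pKa + log([ICH2COO-]/[ICH2COOH]) = 3.161 + log(0.23/0.08)
pH = 3.161 + (+0.459) = 3.62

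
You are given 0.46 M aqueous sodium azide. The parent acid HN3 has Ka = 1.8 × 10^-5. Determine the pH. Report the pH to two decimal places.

N3- is the conjugate base of the weak acid HN3.
Kb = Kw/Ka = 1.0×10^-14 / 1.8 × 10^-5 = 5.56 × 10^-10
From the ICE table, Kb = [OH-]²/(0.46 − [OH-]) = 5.56 × 10^-10.
Since Kb ≪ C₀, [OH-] ≈ √(Kb·C₀) = 1.60 × 10^-5 M.
pOH = 4.80, so pH = 14.00 − pOH = 9.20

pH = 9.20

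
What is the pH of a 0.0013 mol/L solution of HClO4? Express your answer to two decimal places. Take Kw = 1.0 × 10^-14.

pH = 2.89

HClO4 is a strong acid and dissociates completely, so [H+] = 0.0013 M.
pH = -log(0.0013) = 2.89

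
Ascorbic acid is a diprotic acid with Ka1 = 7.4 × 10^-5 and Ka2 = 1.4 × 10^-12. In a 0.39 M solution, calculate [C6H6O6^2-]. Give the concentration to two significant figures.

First ionization gives [H+] ≈ [HC6H6O6-] = 5.37 × 10^-3 M.
Second step: Ka2 = [H+][C6H6O6^2-]/[HC6H6O6-] ≈ [C6H6O6^2-] (since [H+] ≈ [HC6H6O6-]).
So [C6H6O6^2-] ≈ Ka2.

1.4 × 10^-12 M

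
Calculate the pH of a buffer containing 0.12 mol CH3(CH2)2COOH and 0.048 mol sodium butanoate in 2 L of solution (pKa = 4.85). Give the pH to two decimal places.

Using pH = pKa + log([base]/[acid]) with [base]/[acid] = 0.048/0.12:
pH = 4.85 + (-0.398) = 4.45

pH = 4.45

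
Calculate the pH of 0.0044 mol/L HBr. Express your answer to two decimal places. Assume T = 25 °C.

pH = 2.36

HBr is a strong acid and dissociates completely, so [H+] = 0.0044 M.
pH = -log(0.0044) = 2.36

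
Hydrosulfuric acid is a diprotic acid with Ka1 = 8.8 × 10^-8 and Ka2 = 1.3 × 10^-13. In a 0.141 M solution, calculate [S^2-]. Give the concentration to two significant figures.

First ionization gives [H+] ≈ [HS-] = 1.11 × 10^-4 M.
Second step: Ka2 = [H+][S^2-]/[HS-] ≈ [S^2-] (since [H+] ≈ [HS-]).
So [S^2-] ≈ Ka2.

1.3 × 10^-13 M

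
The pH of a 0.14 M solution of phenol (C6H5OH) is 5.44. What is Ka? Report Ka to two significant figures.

[H+] = 10^(-5.44) = 3.63 × 10^-6 M
At equilibrium [HA] = 0.14 − 3.63 × 10^-6 = 1.40 × 10^-1 M
Ka = [H+][A-]/[HA] = (3.63 × 10^-6)² / 1.40 × 10^-1 = 9.4 × 10^-11

Ka = 9.4 × 10^-11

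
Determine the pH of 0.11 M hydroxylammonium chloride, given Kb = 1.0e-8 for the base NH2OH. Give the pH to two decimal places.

NH3OH+ is the conjugate acid of the weak base NH2OH.
Ka = Kw/Kb = 1.0×10^-14 / 1.0 × 10^-8 = 1.00 × 10^-6
Ka = [H+]²/(0.11 − [H+]) = 1.00 × 10^-6
Since Ka ≪ C₀, [H+] ≈ √(Ka·C₀) = 3.32 × 10^-4 M.
pH = −log[H+] = −log(3.32 × 10^-4) = 3.48

pH = 3.48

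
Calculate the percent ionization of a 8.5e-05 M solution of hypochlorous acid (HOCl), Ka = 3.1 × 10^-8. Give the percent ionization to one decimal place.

HOCl ⇌ OCl- + H+; let x = [H+] at equilibrium.
x ≈ √(Ka·C₀) = √(3.1 × 10^-8 × 8.5e-05) = 1.62 × 10^-6 M
Fraction ionized = 1.62 × 10^-6 / 8.5e-05 = 0.0191 → 1.9%

1.9%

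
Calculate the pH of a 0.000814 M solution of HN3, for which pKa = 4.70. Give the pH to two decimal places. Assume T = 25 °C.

pH = 3.93

HN3 ⇌ N3- + H+
Ka = 10^(−4.70) = 2.00 × 10^-5
Ka = [H+]²/(0.000814 − [H+]) = 2.00 × 10^-5
Here C₀/Ka ≈ 40.7, so the small-[H+] approximation fails. Use the quadratic:
[H+] = [−2e-05 + √(2e-05² + 6.51e-08)]/2 = 1.18 × 10^-4 M
pH = −log(1.18 × 10^-4) = 3.93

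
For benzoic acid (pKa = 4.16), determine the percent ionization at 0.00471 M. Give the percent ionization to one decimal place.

C6H5COOH ⇌ C6H5COO- + H+; let x = [H+] at equilibrium.
Ka = 10^(−4.16) = 6.92 × 10^-5
Solve x² + 6.92e-05x − 3.26e-07 = 0 → x = 5.37 × 10^-4 M
% ionization = x/C₀ × 100% = 5.37 × 10^-4/0.00471 × 100% = 11.4%

11.4%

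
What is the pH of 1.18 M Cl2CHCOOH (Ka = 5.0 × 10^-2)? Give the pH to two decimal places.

Cl2CHCOOH ⇌ Cl2CHCOO- + H+
From the ICE table, Ka = x²/(1.18 − x) = 5.0 × 10^-2.
Here C₀/Ka ≈ 23.6, so the small-x approximation fails. Use the quadratic:
x = (−Ka + √(Ka² + 4·Ka·C₀))/2 = 2.19 × 10^-1 M
pH = −log(2.19 × 10^-1) = 0.66

pH = 0.66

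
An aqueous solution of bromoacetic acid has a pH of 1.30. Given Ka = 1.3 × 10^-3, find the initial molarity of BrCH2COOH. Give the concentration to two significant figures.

[H+] = 10^(-1.30) = 5.01 × 10^-2 M = x
Ka = x²/(C₀ − x) ⇒ C₀ = x + x²/Ka
C₀ = 5.01 × 10^-2 + (5.01 × 10^-2)²/(1.3 × 10^-3) = 1.98 M

C₀ = 2.0 M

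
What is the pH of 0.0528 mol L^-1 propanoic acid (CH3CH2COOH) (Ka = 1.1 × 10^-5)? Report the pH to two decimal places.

pH = 3.12

CH3CH2COOH ⇌ CH3CH2COO- + H+
Ka = [H+]²/(0.0528 − [H+]) = 1.1 × 10^-5
Neglecting [H+] in the denominator: [H+] = √(1.1 × 10^-5 × 0.0528) = 7.62 × 10^-4 M
pH = −log[H+] = −log(7.62 × 10^-4) = 3.12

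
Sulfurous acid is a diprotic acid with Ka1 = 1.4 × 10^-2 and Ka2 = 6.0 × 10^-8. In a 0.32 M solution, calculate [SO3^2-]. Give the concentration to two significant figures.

6.0 × 10^-8 M

First ionization gives [H+] ≈ [HSO3-] = 6.03 × 10^-2 M.
Second step: Ka2 = [H+][SO3^2-]/[HSO3-] ≈ [SO3^2-] (since [H+] ≈ [HSO3-]).
So [SO3^2-] ≈ Ka2.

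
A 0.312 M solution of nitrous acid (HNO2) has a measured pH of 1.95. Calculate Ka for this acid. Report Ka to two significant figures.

Ka = 4.2 × 10^-4

[H+] = 10^(-1.95) = 1.12 × 10^-2 M
At equilibrium [HA] = 0.312 − 1.12 × 10^-2 = 3.01 × 10^-1 M
Ka = [H+][A-]/[HA] = (1.12 × 10^-2)² / 3.01 × 10^-1 = 4.2 × 10^-4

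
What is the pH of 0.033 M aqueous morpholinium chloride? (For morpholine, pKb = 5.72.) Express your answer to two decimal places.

pH = 4.88

C4H8ONH2+ is the conjugate acid of the weak base C4H8ONH.
Kb = 10^(−5.72) = 1.91 × 10^-6
Ka = Kw/Kb = 1.0×10^-14 / 1.91 × 10^-6 = 5.24 × 10^-9
Ka = x²/(0.033 − x) = 5.24 × 10^-9
Assume x ≪ 0.033: x ≈ √(5.24 × 10^-9 × 0.033) = 1.31 × 10^-5 M
pH = −log(1.31 × 10^-5) = 4.88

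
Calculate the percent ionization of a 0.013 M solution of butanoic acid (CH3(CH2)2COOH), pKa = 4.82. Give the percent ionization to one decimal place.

3.4%

CH3(CH2)2COOH ⇌ CH3(CH2)2COO- + H+; let x = [H+] at equilibrium.
Ka = 10^(−4.82) = 1.51 × 10^-5
x ≈ √(Ka·C₀) = √(1.51 × 10^-5 × 0.013) = 4.43 × 10^-4 M
Fraction ionized = 4.43 × 10^-4 / 0.013 = 0.0341 → 3.4%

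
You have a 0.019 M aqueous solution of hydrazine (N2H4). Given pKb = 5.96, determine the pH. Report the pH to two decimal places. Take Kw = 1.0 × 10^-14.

pH = 10.16

N2H4 + H2O ⇌ N2H5+ + OH-
Kb = 10^(−5.96) = 1.10 × 10^-6
From the ICE table, Kb = x²/(0.019 − x) = 1.10 × 10^-6.
Assume x ≪ 0.019: x ≈ √(1.10 × 10^-6 × 0.019) = 1.45 × 10^-4 M
pOH = −log(1.45 × 10^-4) = 3.84; pH = 14.00 − 3.84 = 10.16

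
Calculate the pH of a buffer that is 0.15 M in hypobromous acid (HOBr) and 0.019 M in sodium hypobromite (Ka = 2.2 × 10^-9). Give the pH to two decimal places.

pKa = −log(2.2 × 10^-9) = 8.658
Henderson–Hasselbalch: pH = pKa + log([OBr-]/[HOBr]) = 8.658 + log(0.019/0.15)
pH = 8.658 + (-0.897) = 7.76

pH = 7.76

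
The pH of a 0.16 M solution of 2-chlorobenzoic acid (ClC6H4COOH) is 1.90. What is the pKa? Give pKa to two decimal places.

[H+] = 10^(-1.90) = 1.26 × 10^-2 M
At equilibrium [HA] = 0.16 − 1.26 × 10^-2 = 1.47 × 10^-1 M
Ka = [H+][A-]/[HA] = (1.26 × 10^-2)² / 1.47 × 10^-1 = 1.08 × 10^-3
pKa = -log(1.08 × 10^-3) = 2.97

pKa = 2.97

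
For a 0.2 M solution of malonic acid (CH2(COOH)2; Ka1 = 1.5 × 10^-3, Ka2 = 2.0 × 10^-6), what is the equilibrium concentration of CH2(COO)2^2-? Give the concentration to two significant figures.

First ionization gives [H+] ≈ [CH2(COOH)COO-] = 1.66 × 10^-2 M.
Second step: Ka2 = [H+][CH2(COO)2^2-]/[CH2(COOH)COO-] ≈ [CH2(COO)2^2-] (since [H+] ≈ [CH2(COOH)COO-]).
So [CH2(COO)2^2-] ≈ Ka2.

2.0 × 10^-6 M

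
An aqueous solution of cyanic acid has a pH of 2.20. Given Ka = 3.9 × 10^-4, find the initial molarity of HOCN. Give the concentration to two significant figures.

C₀ = 1.1 × 10^-1 M

[H+] = 10^(-2.20) = 6.31 × 10^-3 M = x
Ka = x²/(C₀ − x) ⇒ C₀ = x + x²/Ka
C₀ = 6.31 × 10^-3 + (6.31 × 10^-3)²/(3.9 × 10^-4) = 1.08 × 10^-1 M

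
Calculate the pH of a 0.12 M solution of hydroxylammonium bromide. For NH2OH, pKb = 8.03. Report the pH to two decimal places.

NH3OH+ is the conjugate acid of the weak base NH2OH.
Kb = 10^(−8.03) = 9.33 × 10^-9
Ka = Kw/Kb = 1.0×10^-14 / 9.33 × 10^-9 = 1.07 × 10^-6
From the ICE table, Ka = [H+]²/(0.12 − [H+]) = 1.07 × 10^-6.
Assume [H+] ≪ 0.12: [H+] ≈ √(1.07 × 10^-6 × 0.12) = 3.58 × 10^-4 M
([H+]/C₀ = 0.3% < 5%, so the approximation holds.)
pH = −log[H+] = −log(3.58 × 10^-4) = 3.45

pH = 3.45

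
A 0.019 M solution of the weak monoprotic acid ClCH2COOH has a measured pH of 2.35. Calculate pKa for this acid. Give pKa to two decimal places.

[H+] = 10^(-2.35) = 4.47 × 10^-3 M
At equilibrium [HA] = 0.019 − 4.47 × 10^-3 = 1.45 × 10^-2 M
Ka = [H+][A-]/[HA] = (4.47 × 10^-3)² / 1.45 × 10^-2 = 1.38 × 10^-3
pKa = -log(1.38 × 10^-3) = 2.86

pKa = 2.86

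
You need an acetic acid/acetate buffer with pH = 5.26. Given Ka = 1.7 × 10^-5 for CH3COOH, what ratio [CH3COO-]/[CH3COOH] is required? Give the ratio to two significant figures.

pKa = -log(1.7 × 10^-5) = 4.770
pH = pKa + log(r) ⇒ log(r) = 5.26 − 4.770 = +0.490
r = [CH3COO-]/[CH3COOH] = 10^(+0.490) = 3.09

ratio = 3.1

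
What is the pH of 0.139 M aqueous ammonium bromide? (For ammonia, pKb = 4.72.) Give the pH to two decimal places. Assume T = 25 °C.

NH4+ is the conjugate acid of the weak base NH3.
Kb = 10^(−4.72) = 1.91 × 10^-5
Ka = Kw/Kb = 1.0×10^-14 / 1.91 × 10^-5 = 5.24 × 10^-10
Ka = [H+]²/(0.139 − [H+]) = 5.24 × 10^-10
Neglecting [H+] in the denominator: [H+] = √(5.24 × 10^-10 × 0.139) = 8.53 × 10^-6 M
pH = −log[H+] = −log(8.53 × 10^-6) = 5.07

pH = 5.07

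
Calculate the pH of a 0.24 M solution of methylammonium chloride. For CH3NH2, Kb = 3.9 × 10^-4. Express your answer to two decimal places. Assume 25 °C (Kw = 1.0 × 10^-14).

CH3NH3+ is the conjugate acid of the weak base CH3NH2.
Ka = Kw/Kb = 1.0×10^-14 / 3.9 × 10^-4 = 2.56 × 10^-11
Ka = [H+]²/(0.24 − [H+]) = 2.56 × 10^-11
Since Ka ≪ C₀, [H+] ≈ √(Ka·C₀) = 2.48 × 10^-6 M.
([H+]/C₀ = 0.001% < 5%, so the approximation holds.)
pH = −log[H+] = −log(2.48 × 10^-6) = 5.61

pH = 5.61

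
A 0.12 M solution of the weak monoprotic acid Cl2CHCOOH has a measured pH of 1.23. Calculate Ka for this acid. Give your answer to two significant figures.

[H+] = 10^(-1.23) = 5.89 × 10^-2 M
At equilibrium [HA] = 0.12 − 5.89 × 10^-2 = 6.11 × 10^-2 M
Ka = [H+][A-]/[HA] = (5.89 × 10^-2)² / 6.11 × 10^-2 = 5.7 × 10^-2

Ka = 5.7 × 10^-2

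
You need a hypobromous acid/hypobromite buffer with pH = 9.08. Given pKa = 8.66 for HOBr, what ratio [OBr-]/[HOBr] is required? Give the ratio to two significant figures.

ratio = 2.6

pH = pKa + log(r) ⇒ log(r) = 9.08 − 8.66 = +0.42
r = [OBr-]/[HOBr] = 10^(+0.42) = 2.63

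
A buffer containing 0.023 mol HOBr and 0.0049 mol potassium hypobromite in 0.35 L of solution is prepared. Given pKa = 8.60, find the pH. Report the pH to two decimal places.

pH = pKa + log([A⁻]/[HA]) = 8.60 + log(0.0049/0.023)
pH = 8.60 + (-0.672) = 7.93

pH = 7.93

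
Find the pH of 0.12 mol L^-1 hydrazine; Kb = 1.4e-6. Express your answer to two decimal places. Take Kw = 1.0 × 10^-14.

N2H4 + H2O ⇌ N2H5+ + OH-
From the ICE table, Kb = x²/(0.12 − x) = 1.4 × 10^-6.
Since Kb ≪ C₀, x ≈ √(Kb·C₀) = 4.10 × 10^-4 M.
(x/C₀ = 0.34% < 5%, so the approximation holds.)
pOH = 3.39, so pH = 14.00 − pOH = 10.61

pH = 10.61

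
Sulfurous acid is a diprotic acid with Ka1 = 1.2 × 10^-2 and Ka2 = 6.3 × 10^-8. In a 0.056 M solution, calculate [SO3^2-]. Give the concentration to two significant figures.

6.3 × 10^-8 M

First ionization gives [H+] ≈ [HSO3-] = 2.06 × 10^-2 M.
Second step: Ka2 = [H+][SO3^2-]/[HSO3-] ≈ [SO3^2-] (since [H+] ≈ [HSO3-]).
So [SO3^2-] ≈ Ka2.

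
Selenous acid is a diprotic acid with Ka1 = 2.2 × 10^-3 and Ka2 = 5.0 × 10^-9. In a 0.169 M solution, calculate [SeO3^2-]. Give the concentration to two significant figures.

5.0 × 10^-9 M

First ionization gives [H+] ≈ [HSeO3-] = 1.82 × 10^-2 M.
Second step: Ka2 = [H+][SeO3^2-]/[HSeO3-] ≈ [SeO3^2-] (since [H+] ≈ [HSeO3-]).
So [SeO3^2-] ≈ Ka2.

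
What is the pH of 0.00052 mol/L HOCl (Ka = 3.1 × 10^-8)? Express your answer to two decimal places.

pH = 5.40

HOCl ⇌ OCl- + H+
From the ICE table, Ka = [H+]²/(0.00052 − [H+]) = 3.1 × 10^-8.
Neglecting [H+] in the denominator: [H+] = √(3.1 × 10^-8 × 0.00052) = 4.01 × 10^-6 M
Check: 0.77% ionized — well under 5%, approximation valid.
pH = −log[H+] = −log(4.01 × 10^-6) = 5.40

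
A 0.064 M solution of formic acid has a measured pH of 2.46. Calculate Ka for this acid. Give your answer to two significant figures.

Ka = 2.0 × 10^-4

[H+] = 10^(-2.46) = 3.47 × 10^-3 M
At equilibrium [HA] = 0.064 − 3.47 × 10^-3 = 6.05 × 10^-2 M
Ka = [H+][A-]/[HA] = (3.47 × 10^-3)² / 6.05 × 10^-2 = 2.0 × 10^-4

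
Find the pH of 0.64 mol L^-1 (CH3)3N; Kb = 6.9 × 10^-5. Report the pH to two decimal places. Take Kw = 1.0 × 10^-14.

pH = 11.82

(CH3)3N + H2O ⇌ (CH3)3NH+ + OH-
Kb = [OH-]²/(0.64 − [OH-]) = 6.9 × 10^-5
Neglecting [OH-] in the denominator: [OH-] = √(6.9 × 10^-5 × 0.64) = 6.65 × 10^-3 M
Check: 1% ionized — well under 5%, approximation valid.
pOH = −log(6.65 × 10^-3) = 2.18; pH = 14.00 − 2.18 = 11.82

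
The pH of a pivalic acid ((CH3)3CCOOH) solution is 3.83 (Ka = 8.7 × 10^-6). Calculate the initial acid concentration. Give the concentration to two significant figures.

C₀ = 2.7 × 10^-3 M

[H+] = 10^(-3.83) = 1.48 × 10^-4 M = x
Ka = x²/(C₀ − x) ⇒ C₀ = x + x²/Ka
C₀ = 1.48 × 10^-4 + (1.48 × 10^-4)²/(8.7 × 10^-6) = 2.67 × 10^-3 M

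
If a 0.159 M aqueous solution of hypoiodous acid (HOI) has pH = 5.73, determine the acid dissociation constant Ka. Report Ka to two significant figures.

[H+] = 10^(-5.73) = 1.86 × 10^-6 M
At equilibrium [HA] = 0.159 − 1.86 × 10^-6 = 1.59 × 10^-1 M
Ka = [H+][A-]/[HA] = (1.86 × 10^-6)² / 1.59 × 10^-1 = 2.2 × 10^-11

Ka = 2.2 × 10^-11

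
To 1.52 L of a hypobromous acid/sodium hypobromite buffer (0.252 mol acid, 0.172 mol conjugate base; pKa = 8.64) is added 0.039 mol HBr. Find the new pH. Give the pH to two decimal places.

pH = 8.30

After neutralization: n(HOBr) = 0.291 mol, n(OBr-) = 0.133 mol.
Henderson–Hasselbalch with mole ratio 0.133/0.291: pH = 8.64 + (-0.340)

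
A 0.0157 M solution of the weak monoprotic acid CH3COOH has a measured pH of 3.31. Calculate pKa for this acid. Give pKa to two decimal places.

pKa = 4.80

[H+] = 10^(-3.31) = 4.90 × 10^-4 M
At equilibrium [HA] = 0.0157 − 4.90 × 10^-4 = 1.52 × 10^-2 M
Ka = [H+][A-]/[HA] = (4.90 × 10^-4)² / 1.52 × 10^-2 = 1.58 × 10^-5
pKa = -log(1.58 × 10^-5) = 4.80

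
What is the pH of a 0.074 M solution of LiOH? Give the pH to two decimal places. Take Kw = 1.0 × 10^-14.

LiOH is a strong base; [OH-] = 0.074 M.
pOH = -log(0.074) = 1.13
pH = 14.00 - 1.13 = 12.87

pH = 12.87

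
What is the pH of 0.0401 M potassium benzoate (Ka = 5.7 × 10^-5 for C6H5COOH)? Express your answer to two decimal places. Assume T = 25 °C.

pH = 8.42

C6H5COO- is the conjugate base of the weak acid C6H5COOH.
Kb = Kw/Ka = 1.0×10^-14 / 5.7 × 10^-5 = 1.75 × 10^-10
From the ICE table, Kb = [OH-]²/(0.0401 − [OH-]) = 1.75 × 10^-10.
Neglecting [OH-] in the denominator: [OH-] = √(1.75 × 10^-10 × 0.0401) = 2.65 × 10^-6 M
Check: 0.0066% ionized — well under 5%, approximation valid.
pOH = 5.58, so pH = 14.00 − pOH = 8.42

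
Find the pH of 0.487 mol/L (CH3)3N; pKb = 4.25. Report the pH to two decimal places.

pH = 11.72

(CH3)3N + H2O ⇌ (CH3)3NH+ + OH-
Kb = 10^(−4.25) = 5.62 × 10^-5
From the ICE table, Kb = x²/(0.487 − x) = 5.62 × 10^-5.
Since Kb ≪ C₀, x ≈ √(Kb·C₀) = 5.23 × 10^-3 M.
pOH = 2.28, so pH = 14.00 − pOH = 11.72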